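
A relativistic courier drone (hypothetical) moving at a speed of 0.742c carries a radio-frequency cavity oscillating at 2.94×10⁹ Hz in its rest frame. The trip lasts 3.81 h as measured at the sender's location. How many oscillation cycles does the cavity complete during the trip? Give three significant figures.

γ = 1/√(1 − 0.742²) = 1/√0.4494 = 1.492
The oscillator's own cycle count is N = f × τ where τ is the proper time aboard the drone. τ = Δt/γ = 3.81/1.492 = 2.554 h = 9.195×10³ s.
N = 2.94×10⁹ × 9.195×10³ = 2.703×10¹³.

N = 2.70×10¹³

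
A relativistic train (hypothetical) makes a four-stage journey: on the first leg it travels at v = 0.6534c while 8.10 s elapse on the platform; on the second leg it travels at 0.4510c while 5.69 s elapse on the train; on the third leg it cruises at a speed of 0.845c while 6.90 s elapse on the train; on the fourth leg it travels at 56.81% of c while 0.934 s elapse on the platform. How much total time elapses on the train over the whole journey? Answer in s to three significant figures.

Leg 1: γ = 1/√(1 − 0.6534²) = 1/√0.5731 = 1.321; τ_1 = 8.10/1.321 = 6.132 s.
Leg 2: 5.69 s is already measured on the train.
Leg 3: 6.90 s is already measured on the train.
Leg 4: β = 0.5681; γ = 1/√(1 − 0.5681²) = 1/√0.6773 = 1.215; τ_4 = 0.934/1.215 = 0.7686 s.
Total: 6.132 + 5.690 + 6.900 + 0.7686 s.

τ = 19.5 s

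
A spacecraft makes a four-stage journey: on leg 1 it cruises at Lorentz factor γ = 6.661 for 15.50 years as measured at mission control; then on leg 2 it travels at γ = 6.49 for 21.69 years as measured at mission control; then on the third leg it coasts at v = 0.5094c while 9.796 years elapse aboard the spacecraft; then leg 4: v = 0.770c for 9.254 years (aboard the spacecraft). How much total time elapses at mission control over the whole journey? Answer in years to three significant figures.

Δt = 63.1 years

Leg 1: 15.50 years is already measured at mission control.
Leg 2: 21.69 years is already measured at mission control.
Leg 3: γ = 1/√(1 − 0.5094²) = 1/√0.7405 = 1.162; Δt_3 = 1.162 × 9.796 = 11.38 years.
Leg 4: γ = 1/√(1 − 0.770²) = 1/√0.4071 = 1.567; Δt_4 = 1.567 × 9.254 = 14.50 years.
Total: 15.50 + 21.69 + 11.38 + 14.50 years.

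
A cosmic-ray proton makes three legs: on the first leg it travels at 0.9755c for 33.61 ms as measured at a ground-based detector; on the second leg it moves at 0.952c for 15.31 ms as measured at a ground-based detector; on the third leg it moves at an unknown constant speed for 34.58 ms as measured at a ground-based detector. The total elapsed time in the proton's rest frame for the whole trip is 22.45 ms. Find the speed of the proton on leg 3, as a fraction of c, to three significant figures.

Leg 1: γ = 1/√(1 − 0.9755²) = 1/√0.04840 = 4.545; τ_1 = 33.61/4.545 = 7.394 ms.
Leg 2: γ = 1/√(1 − 0.952²) = 1/√0.09370 = 3.267; τ_2 = 15.31/3.267 = 4.686 ms.
Leg 3: speed unknown; τ_3 = 34.58/γ_3.
Total proper time: 7.394 + 4.686 + τ_3 = 22.45, so τ_3 = 22.45 − 12.08 = 10.37 ms.
γ_3 = 34.58/10.37 = 3.335; β = √(1 − 1/γ²) = √0.9101.

β = 0.954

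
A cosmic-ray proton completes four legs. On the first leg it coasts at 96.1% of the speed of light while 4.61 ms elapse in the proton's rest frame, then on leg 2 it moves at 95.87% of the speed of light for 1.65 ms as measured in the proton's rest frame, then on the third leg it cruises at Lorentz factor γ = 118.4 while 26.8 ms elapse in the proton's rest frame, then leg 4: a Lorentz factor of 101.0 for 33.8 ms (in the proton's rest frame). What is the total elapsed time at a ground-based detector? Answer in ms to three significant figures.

Δt = 6610 ms

Leg 1: β = 0.961; γ = 1/√(1 − 0.961²) = 1/√0.07648 = 3.616; Δt_1 = 3.616 × 4.61 = 16.67 ms.
Leg 2: β = 0.9587; γ = 1/√(1 − 0.9587²) = 1/√0.08089 = 3.516; Δt_2 = 3.516 × 1.65 = 5.801 ms.
Leg 3: γ = 118.4; Δt_3 = 118.4 × 26.8 = 3173 ms.
Leg 4: γ = 101.0; Δt_4 = 101.0 × 33.8 = 3414 ms.
Total: 16.67 + 5.801 + 3173 + 3414 ms.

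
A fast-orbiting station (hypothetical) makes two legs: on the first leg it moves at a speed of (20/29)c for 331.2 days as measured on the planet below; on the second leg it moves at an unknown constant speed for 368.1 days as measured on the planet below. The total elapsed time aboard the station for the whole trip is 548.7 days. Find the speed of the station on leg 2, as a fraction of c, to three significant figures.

Leg 1: γ = 1/√(1 − (20/29)²) = 29/21 ≈ 1.381; τ_1 = 331.2/1.381 = 239.8 days.
Leg 2: speed unknown; τ_2 = 368.1/γ_2.
Total proper time: 239.8 + τ_2 = 548.7, so τ_2 = 548.7 − 239.8 = 308.9 days.
γ_2 = 368.1/308.9 = 1.192; β = √(1 − 1/γ²) = √0.2959.

β = 0.544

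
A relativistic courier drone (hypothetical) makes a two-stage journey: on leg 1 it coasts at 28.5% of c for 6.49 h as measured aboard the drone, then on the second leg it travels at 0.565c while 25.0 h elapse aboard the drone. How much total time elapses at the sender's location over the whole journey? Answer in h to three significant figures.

Leg 1: β = 0.285; γ = 1/√(1 − 0.285²) = 1/√0.9188 = 1.043; Δt_1 = 1.043 × 6.49 = 6.771 h.
Leg 2: γ = 1/√(1 − 0.565²) = 1/√0.6808 = 1.212; Δt_2 = 1.212 × 25.0 = 30.30 h.
Total: 6.771 + 30.30 h.

Δt = 37.1 h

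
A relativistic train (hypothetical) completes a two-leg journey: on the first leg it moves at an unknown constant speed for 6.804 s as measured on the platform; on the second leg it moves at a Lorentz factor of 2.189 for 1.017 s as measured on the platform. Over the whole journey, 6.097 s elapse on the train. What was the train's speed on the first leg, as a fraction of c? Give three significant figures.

Leg 1: speed unknown; τ_1 = 6.804/γ_1.
Leg 2: γ = 2.189; τ_2 = 1.017/2.189 = 0.4646 s.
Total proper time: τ_1 + 0.4646 = 6.097, so τ_1 = 6.097 − 0.4646 = 5.632 s.
γ_1 = 6.804/5.632 = 1.208; β = √(1 − 1/γ²) = √0.3147.

β = 0.561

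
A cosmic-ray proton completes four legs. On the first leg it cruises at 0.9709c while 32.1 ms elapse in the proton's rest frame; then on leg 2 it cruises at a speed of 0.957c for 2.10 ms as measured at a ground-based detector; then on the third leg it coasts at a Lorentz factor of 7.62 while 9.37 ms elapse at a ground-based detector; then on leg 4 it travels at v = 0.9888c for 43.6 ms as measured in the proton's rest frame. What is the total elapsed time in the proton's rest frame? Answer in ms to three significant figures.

Leg 1: 32.1 ms is already measured in the proton's rest frame.
Leg 2: γ = 1/√(1 − 0.957²) = 1/√0.08415 = 3.447; τ_2 = 2.10/3.447 = 0.6092 ms.
Leg 3: γ = 7.62; τ_3 = 9.37/7.620 = 1.230 ms.
Leg 4: 43.6 ms is already measured in the proton's rest frame.
Total: 32.10 + 0.6092 + 1.230 + 43.60 ms.

τ = 77.5 ms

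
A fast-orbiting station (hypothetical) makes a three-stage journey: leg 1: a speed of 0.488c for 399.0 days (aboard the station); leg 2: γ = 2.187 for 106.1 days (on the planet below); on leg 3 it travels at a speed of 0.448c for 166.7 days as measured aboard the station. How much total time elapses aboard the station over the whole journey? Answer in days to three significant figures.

τ = 614 days

Leg 1: 399.0 days is already measured aboard the station.
Leg 2: γ = 2.187; τ_2 = 106.1/2.187 = 48.51 days.
Leg 3: 166.7 days is already measured aboard the station.
Total: 399.0 + 48.51 + 166.7 days.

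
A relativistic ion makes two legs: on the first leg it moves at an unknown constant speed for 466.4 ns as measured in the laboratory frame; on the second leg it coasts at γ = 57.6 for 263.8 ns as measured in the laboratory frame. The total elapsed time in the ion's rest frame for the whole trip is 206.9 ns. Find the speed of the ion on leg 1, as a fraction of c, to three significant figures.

β = 0.901

Leg 1: speed unknown; τ_1 = 466.4/γ_1.
Leg 2: γ = 57.6; τ_2 = 263.8/57.60 = 4.580 ns.
Total proper time: τ_1 + 4.580 = 206.9, so τ_1 = 206.9 − 4.580 = 202.3 ns.
γ_1 = 466.4/202.3 = 2.305; β = √(1 − 1/γ²) = √0.8118.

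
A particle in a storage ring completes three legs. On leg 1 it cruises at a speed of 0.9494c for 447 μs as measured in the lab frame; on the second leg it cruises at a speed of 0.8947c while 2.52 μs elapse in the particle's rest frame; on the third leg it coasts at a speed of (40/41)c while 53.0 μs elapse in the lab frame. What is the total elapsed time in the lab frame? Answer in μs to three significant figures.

Δt = 506 μs

Leg 1: 447 μs is already measured in the lab frame.
Leg 2: γ = 1/√(1 − 0.8947²) = 1/√0.1995 = 2.239; Δt_2 = 2.239 × 2.52 = 5.642 μs.
Leg 3: 53.0 μs is already measured in the lab frame.
Total: 447.0 + 5.642 + 53.00 μs.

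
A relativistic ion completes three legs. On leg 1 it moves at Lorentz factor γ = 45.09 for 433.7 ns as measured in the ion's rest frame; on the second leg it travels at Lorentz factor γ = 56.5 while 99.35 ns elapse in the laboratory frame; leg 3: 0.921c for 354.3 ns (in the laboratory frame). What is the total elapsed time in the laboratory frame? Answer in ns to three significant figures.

Δt = 2.00×10⁴ ns

Leg 1: γ = 45.09; Δt_1 = 45.09 × 433.7 = 1.956×10⁴ ns.
Leg 2: 99.35 ns is already measured in the laboratory frame.
Leg 3: 354.3 ns is already measured in the laboratory frame.
Total: 1.956×10⁴ + 99.35 + 354.3 ns.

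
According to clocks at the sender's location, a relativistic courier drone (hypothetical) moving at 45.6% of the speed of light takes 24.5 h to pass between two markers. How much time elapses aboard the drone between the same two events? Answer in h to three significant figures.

τ = 21.8 h

β = 0.456; γ = 1/√(1 − 0.456²) = 1/√0.7921 = 1.124
The interval measured at the sender's location is the dilated one; the clock aboard the drone measures the proper time τ = Δt/γ = 24.5/1.124 h.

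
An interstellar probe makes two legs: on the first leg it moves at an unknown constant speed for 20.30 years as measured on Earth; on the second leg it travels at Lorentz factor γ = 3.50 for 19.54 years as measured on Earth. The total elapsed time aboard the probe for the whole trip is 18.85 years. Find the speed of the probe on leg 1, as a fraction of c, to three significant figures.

Leg 1: speed unknown; τ_1 = 20.30/γ_1.
Leg 2: γ = 3.50; τ_2 = 19.54/3.500 = 5.583 years.
Total proper time: τ_1 + 5.583 = 18.85, so τ_1 = 18.85 − 5.583 = 13.27 years.
γ_1 = 20.30/13.27 = 1.530; β = √(1 − 1/γ²) = √0.5729.

β = 0.757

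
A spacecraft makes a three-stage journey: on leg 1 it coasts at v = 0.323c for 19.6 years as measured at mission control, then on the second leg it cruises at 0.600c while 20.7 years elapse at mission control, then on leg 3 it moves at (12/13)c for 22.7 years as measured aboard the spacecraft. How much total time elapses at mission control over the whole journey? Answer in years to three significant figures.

Δt = 99.3 years

Leg 1: 19.6 years is already measured at mission control.
Leg 2: 20.7 years is already measured at mission control.
Leg 3: γ = 1/√(1 − (12/13)²) = 13/5 = 2.600; Δt_3 = 2.600 × 22.7 = 59.02 years.
Total: 19.60 + 20.70 + 59.02 years.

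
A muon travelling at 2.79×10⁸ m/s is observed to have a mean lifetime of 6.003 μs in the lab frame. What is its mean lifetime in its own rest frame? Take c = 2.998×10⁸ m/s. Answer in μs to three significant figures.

τ₀ = 2.20 μs

β = 2.79×10⁸/2.998×10⁸ = 0.9306; γ = 1/√(1 − 0.9306²) = 2.732
The lab-frame lifetime is the dilated interval; the proper lifetime is τ₀ = Δt/γ = 6.003/2.732 μs.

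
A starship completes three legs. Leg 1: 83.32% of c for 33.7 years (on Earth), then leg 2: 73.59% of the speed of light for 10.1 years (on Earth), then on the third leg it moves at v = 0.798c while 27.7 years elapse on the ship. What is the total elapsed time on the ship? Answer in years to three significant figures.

Leg 1: β = 0.8332; γ = 1/√(1 − 0.8332²) = 1/√0.3058 = 1.808; τ_1 = 33.7/1.808 = 18.64 years.
Leg 2: β = 0.7359; γ = 1/√(1 − 0.7359²) = 1/√0.4585 = 1.477; τ_2 = 10.1/1.477 = 6.839 years.
Leg 3: 27.7 years is already measured on the ship.
Total: 18.64 + 6.839 + 27.70 years.

τ = 53.2 years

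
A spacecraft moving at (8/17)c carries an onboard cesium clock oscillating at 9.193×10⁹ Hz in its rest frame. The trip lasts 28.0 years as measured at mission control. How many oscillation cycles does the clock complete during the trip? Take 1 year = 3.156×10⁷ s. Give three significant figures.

N = 7.17×10¹⁸

γ = 1/√(1 − (8/17)²) = 17/15 ≈ 1.133
The oscillator's own cycle count is N = f × τ where τ is the proper time aboard the spacecraft. τ = Δt/γ = 28.0/1.133 = 24.71 years = 7.797×10⁸ s.
N = 9.193×10⁹ × 7.797×10⁸ = 7.168×10¹⁸.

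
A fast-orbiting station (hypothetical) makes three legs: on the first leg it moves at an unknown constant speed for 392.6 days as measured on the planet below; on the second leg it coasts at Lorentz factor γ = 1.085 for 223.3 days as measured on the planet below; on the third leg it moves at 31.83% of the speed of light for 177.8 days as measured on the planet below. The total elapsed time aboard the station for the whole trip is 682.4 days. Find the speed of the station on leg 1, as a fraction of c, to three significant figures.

Leg 1: speed unknown; τ_1 = 392.6/γ_1.
Leg 2: γ = 1.085; τ_2 = 223.3/1.085 = 205.8 days.
Leg 3: β = 0.3183; γ = 1/√(1 − 0.3183²) = 1/√0.8987 = 1.055; τ_3 = 177.8/1.055 = 168.6 days.
Total proper time: τ_1 + 205.8 + 168.6 = 682.4, so τ_1 = 682.4 − 374.4 = 308.0 days.
γ_1 = 392.6/308.0 = 1.275; β = √(1 − 1/γ²) = √0.3844.

β = 0.620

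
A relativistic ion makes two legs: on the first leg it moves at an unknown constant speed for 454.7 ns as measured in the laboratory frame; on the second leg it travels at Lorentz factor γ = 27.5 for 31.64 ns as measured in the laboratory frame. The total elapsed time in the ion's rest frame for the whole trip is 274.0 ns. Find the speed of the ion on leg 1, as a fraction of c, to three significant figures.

β = 0.800

Leg 1: speed unknown; τ_1 = 454.7/γ_1.
Leg 2: γ = 27.5; τ_2 = 31.64/27.50 = 1.151 ns.
Total proper time: τ_1 + 1.151 = 274.0, so τ_1 = 274.0 − 1.151 = 272.8 ns.
γ_1 = 454.7/272.8 = 1.666; β = √(1 − 1/γ²) = √0.6399.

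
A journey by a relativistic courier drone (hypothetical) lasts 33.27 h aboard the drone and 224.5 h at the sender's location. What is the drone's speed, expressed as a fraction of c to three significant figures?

The proper time is measured aboard the drone (both events occur at the drone's location); Δt is measured at the sender's location. γ = Δt/τ = 224.5/33.27 = 6.748.
β = √(1 − 1/γ²) = √(1 − 0.02196) = √0.9780

v = 0.989c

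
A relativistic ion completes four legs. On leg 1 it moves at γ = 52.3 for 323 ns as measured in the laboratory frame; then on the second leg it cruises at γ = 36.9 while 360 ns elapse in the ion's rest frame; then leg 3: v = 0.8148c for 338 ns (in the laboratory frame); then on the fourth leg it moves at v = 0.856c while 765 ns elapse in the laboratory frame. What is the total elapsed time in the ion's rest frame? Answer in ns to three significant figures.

τ = 958 ns

Leg 1: γ = 52.3; τ_1 = 323/52.30 = 6.176 ns.
Leg 2: 360 ns is already measured in the ion's rest frame.
Leg 3: γ = 1/√(1 − 0.8148²) = 1/√0.3361 = 1.725; τ_3 = 338/1.725 = 196.0 ns.
Leg 4: γ = 1/√(1 − 0.856²) = 1/√0.2673 = 1.934; τ_4 = 765/1.934 = 395.5 ns.
Total: 6.176 + 360.0 + 196.0 + 395.5 ns.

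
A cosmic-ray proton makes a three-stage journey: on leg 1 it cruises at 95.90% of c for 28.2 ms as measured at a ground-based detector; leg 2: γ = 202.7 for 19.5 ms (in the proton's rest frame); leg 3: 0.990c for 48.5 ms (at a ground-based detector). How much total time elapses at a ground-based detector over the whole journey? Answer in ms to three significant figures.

Δt = 4030 ms

Leg 1: 28.2 ms is already measured at a ground-based detector.
Leg 2: γ = 202.7; Δt_2 = 202.7 × 19.5 = 3953 ms.
Leg 3: 48.5 ms is already measured at a ground-based detector.
Total: 28.20 + 3953 + 48.50 ms.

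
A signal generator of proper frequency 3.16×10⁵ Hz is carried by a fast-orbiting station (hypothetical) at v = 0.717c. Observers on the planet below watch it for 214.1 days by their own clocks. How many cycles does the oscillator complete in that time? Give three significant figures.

γ = 1/√(1 − 0.717²) = 1/√0.4859 = 1.435
During 214.1 days of lab time, the oscillator's proper time advances by τ = Δt/γ = 214.1/1.435 = 149.2 days = 1.289×10⁷ s.
N = f × τ = 3.16×10⁵ × 1.289×10⁷ = 4.075×10¹².

N = 4.07×10¹²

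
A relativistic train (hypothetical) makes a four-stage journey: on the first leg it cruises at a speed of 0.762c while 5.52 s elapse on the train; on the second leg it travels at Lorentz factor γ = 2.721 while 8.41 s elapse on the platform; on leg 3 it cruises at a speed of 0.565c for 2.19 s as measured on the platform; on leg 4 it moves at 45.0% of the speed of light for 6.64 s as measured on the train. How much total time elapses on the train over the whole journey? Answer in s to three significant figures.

Leg 1: 5.52 s is already measured on the train.
Leg 2: γ = 2.721; τ_2 = 8.41/2.721 = 3.091 s.
Leg 3: γ = 1/√(1 − 0.565²) = 1/√0.6808 = 1.212; τ_3 = 2.19/1.212 = 1.807 s.
Leg 4: 6.64 s is already measured on the train.
Total: 5.520 + 3.091 + 1.807 + 6.640 s.

τ = 17.1 s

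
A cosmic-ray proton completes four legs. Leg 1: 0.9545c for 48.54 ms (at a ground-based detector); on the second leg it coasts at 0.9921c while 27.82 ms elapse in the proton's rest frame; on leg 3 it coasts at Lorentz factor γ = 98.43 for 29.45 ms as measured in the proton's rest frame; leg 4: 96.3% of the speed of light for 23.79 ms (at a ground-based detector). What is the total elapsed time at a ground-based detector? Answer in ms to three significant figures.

Δt = 3190 ms

Leg 1: 48.54 ms is already measured at a ground-based detector.
Leg 2: γ = 1/√(1 − 0.9921²) = 1/√0.01574 = 7.971; Δt_2 = 7.971 × 27.82 = 221.8 ms.
Leg 3: γ = 98.43; Δt_3 = 98.43 × 29.45 = 2899 ms.
Leg 4: 23.79 ms is already measured at a ground-based detector.
Total: 48.54 + 221.8 + 2899 + 23.79 ms.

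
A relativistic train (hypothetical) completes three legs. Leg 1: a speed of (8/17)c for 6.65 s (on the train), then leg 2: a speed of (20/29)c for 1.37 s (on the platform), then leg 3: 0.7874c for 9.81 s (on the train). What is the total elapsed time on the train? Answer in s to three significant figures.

Leg 1: 6.65 s is already measured on the train.
Leg 2: γ = 1/√(1 − (20/29)²) = 29/21 ≈ 1.381; τ_2 = 1.37/1.381 = 0.9921 s.
Leg 3: 9.81 s is already measured on the train.
Total: 6.650 + 0.9921 + 9.810 s.

τ = 17.5 s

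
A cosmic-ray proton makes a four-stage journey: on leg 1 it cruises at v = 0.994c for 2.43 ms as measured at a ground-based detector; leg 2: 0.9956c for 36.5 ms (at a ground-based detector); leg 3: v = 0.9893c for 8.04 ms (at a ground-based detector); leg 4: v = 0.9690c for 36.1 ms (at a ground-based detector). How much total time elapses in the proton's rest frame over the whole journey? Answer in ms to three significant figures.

τ = 13.8 ms

Leg 1: γ = 1/√(1 − 0.994²) = 1/√0.01196 = 9.142; τ_1 = 2.43/9.142 = 0.2658 ms.
Leg 2: γ = 1/√(1 − 0.9956²) = 1/√0.008781 = 10.67; τ_2 = 36.5/10.67 = 3.420 ms.
Leg 3: γ = 1/√(1 − 0.9893²) = 1/√0.02129 = 6.854; τ_3 = 8.04/6.854 = 1.173 ms.
Leg 4: γ = 1/√(1 − 0.9690²) = 1/√0.06104 = 4.048; τ_4 = 36.1/4.048 = 8.919 ms.
Total: 0.2658 + 3.420 + 1.173 + 8.919 ms.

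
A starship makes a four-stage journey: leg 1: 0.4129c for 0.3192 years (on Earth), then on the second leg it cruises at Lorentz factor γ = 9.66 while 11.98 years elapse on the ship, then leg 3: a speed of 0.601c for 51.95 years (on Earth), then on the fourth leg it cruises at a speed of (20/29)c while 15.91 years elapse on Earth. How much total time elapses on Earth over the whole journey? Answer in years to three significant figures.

Δt = 184 years

Leg 1: 0.3192 years is already measured on Earth.
Leg 2: γ = 9.66; Δt_2 = 9.660 × 11.98 = 115.7 years.
Leg 3: 51.95 years is already measured on Earth.
Leg 4: 15.91 years is already measured on Earth.
Total: 0.3192 + 115.7 + 51.95 + 15.91 years.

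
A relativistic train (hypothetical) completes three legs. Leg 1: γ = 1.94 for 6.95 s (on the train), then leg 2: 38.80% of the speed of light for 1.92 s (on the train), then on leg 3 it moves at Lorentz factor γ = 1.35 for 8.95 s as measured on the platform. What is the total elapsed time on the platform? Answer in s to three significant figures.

Δt = 24.5 s

Leg 1: γ = 1.94; Δt_1 = 1.940 × 6.95 = 13.48 s.
Leg 2: β = 0.3880; γ = 1/√(1 − 0.3880²) = 1/√0.8495 = 1.085; Δt_2 = 1.085 × 1.92 = 2.083 s.
Leg 3: 8.95 s is already measured on the platform.
Total: 13.48 + 2.083 + 8.950 s.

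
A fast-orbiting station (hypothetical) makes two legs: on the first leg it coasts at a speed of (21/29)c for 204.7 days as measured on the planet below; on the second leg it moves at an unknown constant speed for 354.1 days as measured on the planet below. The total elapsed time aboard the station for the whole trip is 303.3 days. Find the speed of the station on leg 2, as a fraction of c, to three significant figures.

Leg 1: γ = 1/√(1 − (21/29)²) = 29/20 = 1.450; τ_1 = 204.7/1.450 = 141.2 days.
Leg 2: speed unknown; τ_2 = 354.1/γ_2.
Total proper time: 141.2 + τ_2 = 303.3, so τ_2 = 303.3 − 141.2 = 162.1 days.
γ_2 = 354.1/162.1 = 2.184; β = √(1 − 1/γ²) = √0.7904.

β = 0.889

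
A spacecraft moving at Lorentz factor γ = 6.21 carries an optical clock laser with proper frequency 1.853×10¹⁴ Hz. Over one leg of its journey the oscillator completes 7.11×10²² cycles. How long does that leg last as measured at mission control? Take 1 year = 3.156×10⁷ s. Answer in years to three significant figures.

γ = 6.21
Proper time for N cycles: τ = N/f = 7.11×10²²/(1.853×10¹⁴) = 3.837×10⁸ s = 12.16 years.
Lab-frame duration Δt = γτ = 6.210 × 12.16 = 75.50 years.

Δt = 75.5 years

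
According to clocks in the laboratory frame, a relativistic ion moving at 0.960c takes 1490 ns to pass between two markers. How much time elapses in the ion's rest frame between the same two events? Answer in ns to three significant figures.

γ = 1/√(1 − 0.960²) = 25/7 ≈ 3.571
The interval measured in the laboratory frame is the dilated one; the clock in the ion's rest frame measures the proper time τ = Δt/γ = 1490/3.571 ns.

τ = 417 ns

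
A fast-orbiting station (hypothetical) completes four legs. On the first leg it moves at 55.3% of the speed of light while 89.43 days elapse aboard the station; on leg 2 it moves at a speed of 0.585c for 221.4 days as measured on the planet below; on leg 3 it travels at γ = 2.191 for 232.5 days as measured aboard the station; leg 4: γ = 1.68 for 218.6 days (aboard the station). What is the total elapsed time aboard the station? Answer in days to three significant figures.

Leg 1: 89.43 days is already measured aboard the station.
Leg 2: γ = 1/√(1 − 0.585²) = 1/√0.6578 = 1.233; τ_2 = 221.4/1.233 = 179.6 days.
Leg 3: 232.5 days is already measured aboard the station.
Leg 4: 218.6 days is already measured aboard the station.
Total: 89.43 + 179.6 + 232.5 + 218.6 days.

τ = 720 days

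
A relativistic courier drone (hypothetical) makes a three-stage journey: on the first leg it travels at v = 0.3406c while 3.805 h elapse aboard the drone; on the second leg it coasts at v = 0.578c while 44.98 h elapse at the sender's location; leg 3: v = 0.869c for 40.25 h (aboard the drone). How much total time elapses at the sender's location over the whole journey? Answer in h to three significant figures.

Δt = 130 h

Leg 1: γ = 1/√(1 − 0.3406²) = 1/√0.8840 = 1.064; Δt_1 = 1.064 × 3.805 = 4.047 h.
Leg 2: 44.98 h is already measured at the sender's location.
Leg 3: γ = 1/√(1 − 0.869²) = 1/√0.2448 = 2.021; Δt_3 = 2.021 × 40.25 = 81.34 h.
Total: 4.047 + 44.98 + 81.34 h.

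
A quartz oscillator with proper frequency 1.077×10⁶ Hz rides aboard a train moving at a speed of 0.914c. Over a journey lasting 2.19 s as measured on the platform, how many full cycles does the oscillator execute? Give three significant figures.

N = 9.57×10⁵

γ = 1/√(1 − 0.914²) = 1/√0.1646 = 2.465
The oscillator's own cycle count is N = f × τ where τ is the proper time on the train. τ = Δt/γ = 2.19/2.465 = 0.8885 s = 8.885×10⁻¹ s.
N = 1.077×10⁶ × 8.885×10⁻¹ = 9.569×10⁵.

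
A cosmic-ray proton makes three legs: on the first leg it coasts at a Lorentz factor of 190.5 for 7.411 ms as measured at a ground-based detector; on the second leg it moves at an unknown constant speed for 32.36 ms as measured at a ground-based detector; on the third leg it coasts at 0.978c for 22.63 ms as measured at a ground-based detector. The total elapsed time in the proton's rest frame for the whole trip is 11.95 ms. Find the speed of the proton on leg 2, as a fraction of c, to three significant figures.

β = 0.975

Leg 1: γ = 190.5; τ_1 = 7.411/190.5 = 0.03890 ms.
Leg 2: speed unknown; τ_2 = 32.36/γ_2.
Leg 3: γ = 1/√(1 − 0.978²) = 1/√0.04352 = 4.794; τ_3 = 22.63/4.794 = 4.721 ms.
Total proper time: 0.03890 + τ_2 + 4.721 = 11.95, so τ_2 = 11.95 − 4.760 = 7.190 ms.
γ_2 = 32.36/7.190 = 4.500; β = √(1 − 1/γ²) = √0.9506.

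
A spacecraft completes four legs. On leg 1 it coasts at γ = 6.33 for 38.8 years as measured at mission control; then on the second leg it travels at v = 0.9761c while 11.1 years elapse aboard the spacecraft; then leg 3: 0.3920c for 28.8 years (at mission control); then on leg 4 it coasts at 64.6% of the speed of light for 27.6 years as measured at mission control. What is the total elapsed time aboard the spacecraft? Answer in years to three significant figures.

τ = 64.8 years

Leg 1: γ = 6.33; τ_1 = 38.8/6.330 = 6.130 years.
Leg 2: 11.1 years is already measured aboard the spacecraft.
Leg 3: γ = 1/√(1 − 0.3920²) = 1/√0.8463 = 1.087; τ_3 = 28.8/1.087 = 26.49 years.
Leg 4: β = 0.646; γ = 1/√(1 − 0.646²) = 1/√0.5827 = 1.310; τ_4 = 27.6/1.310 = 21.07 years.
Total: 6.130 + 11.10 + 26.49 + 21.07 years.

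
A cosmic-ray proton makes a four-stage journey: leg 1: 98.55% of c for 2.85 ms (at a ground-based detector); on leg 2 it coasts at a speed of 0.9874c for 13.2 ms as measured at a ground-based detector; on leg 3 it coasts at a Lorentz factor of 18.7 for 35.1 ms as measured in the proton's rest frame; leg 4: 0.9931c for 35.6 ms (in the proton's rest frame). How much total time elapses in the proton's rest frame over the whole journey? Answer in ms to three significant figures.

Leg 1: β = 0.9855; γ = 1/√(1 − 0.9855²) = 1/√0.02879 = 5.894; τ_1 = 2.85/5.894 = 0.4836 ms.
Leg 2: γ = 1/√(1 − 0.9874²) = 1/√0.02504 = 6.319; τ_2 = 13.2/6.319 = 2.089 ms.
Leg 3: 35.1 ms is already measured in the proton's rest frame.
Leg 4: 35.6 ms is already measured in the proton's rest frame.
Total: 0.4836 + 2.089 + 35.10 + 35.60 ms.

τ = 73.3 ms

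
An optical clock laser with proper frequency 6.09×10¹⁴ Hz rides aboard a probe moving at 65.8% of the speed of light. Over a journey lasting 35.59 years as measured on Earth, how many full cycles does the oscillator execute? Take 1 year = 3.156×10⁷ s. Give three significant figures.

N = 5.15×10²³

β = 0.658; γ = 1/√(1 − 0.658²) = 1/√0.5670 = 1.328
The oscillator's own cycle count is N = f × τ where τ is the proper time aboard the probe. τ = Δt/γ = 35.59/1.328 = 26.80 years = 8.458×10⁸ s.
N = 6.09×10¹⁴ × 8.458×10⁸ = 5.151×10²³.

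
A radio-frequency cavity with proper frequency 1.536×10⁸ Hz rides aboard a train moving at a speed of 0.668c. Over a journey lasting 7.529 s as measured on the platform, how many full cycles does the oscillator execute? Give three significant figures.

γ = 1/√(1 − 0.668²) = 1/√0.5538 = 1.344
The oscillator's own cycle count is N = f × τ where τ is the proper time on the train. τ = Δt/γ = 7.529/1.344 = 5.603 s = 5.603×10⁰ s.
N = 1.536×10⁸ × 5.603×10⁰ = 8.606×10⁸.

N = 8.61×10⁸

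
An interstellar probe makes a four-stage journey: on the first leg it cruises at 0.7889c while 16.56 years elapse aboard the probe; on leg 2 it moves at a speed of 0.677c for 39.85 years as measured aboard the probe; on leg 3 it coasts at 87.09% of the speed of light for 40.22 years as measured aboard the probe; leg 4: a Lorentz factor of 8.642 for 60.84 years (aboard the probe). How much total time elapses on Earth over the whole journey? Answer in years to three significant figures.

Δt = 689 years

Leg 1: γ = 1/√(1 − 0.7889²) = 1/√0.3776 = 1.627; Δt_1 = 1.627 × 16.56 = 26.95 years.
Leg 2: γ = 1/√(1 − 0.677²) = 1/√0.5417 = 1.359; Δt_2 = 1.359 × 39.85 = 54.15 years.
Leg 3: β = 0.8709; γ = 1/√(1 − 0.8709²) = 1/√0.2415 = 2.035; Δt_3 = 2.035 × 40.22 = 81.84 years.
Leg 4: γ = 8.642; Δt_4 = 8.642 × 60.84 = 525.8 years.
Total: 26.95 + 54.15 + 81.84 + 525.8 years.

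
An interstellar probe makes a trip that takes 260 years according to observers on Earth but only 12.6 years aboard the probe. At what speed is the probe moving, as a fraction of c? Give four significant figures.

β = 0.9988

The proper time is measured aboard the probe (both events occur at the probe's location); Δt is measured on Earth. γ = Δt/τ = 260/12.6 = 20.63.
β = √(1 − 1/γ²) = √(1 − 0.002349) = √0.9977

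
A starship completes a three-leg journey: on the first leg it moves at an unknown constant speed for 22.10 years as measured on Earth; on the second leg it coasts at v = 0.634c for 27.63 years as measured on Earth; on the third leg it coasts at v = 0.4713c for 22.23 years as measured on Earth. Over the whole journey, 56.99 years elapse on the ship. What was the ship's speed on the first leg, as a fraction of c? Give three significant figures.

β = 0.689

Leg 1: speed unknown; τ_1 = 22.10/γ_1.
Leg 2: γ = 1/√(1 − 0.634²) = 1/√0.5980 = 1.293; τ_2 = 27.63/1.293 = 21.37 years.
Leg 3: γ = 1/√(1 − 0.4713²) = 1/√0.7779 = 1.134; τ_3 = 22.23/1.134 = 19.61 years.
Total proper time: τ_1 + 21.37 + 19.61 = 56.99, so τ_1 = 56.99 − 40.97 = 16.02 years.
γ_1 = 22.10/16.02 = 1.380; β = √(1 − 1/γ²) = √0.4748.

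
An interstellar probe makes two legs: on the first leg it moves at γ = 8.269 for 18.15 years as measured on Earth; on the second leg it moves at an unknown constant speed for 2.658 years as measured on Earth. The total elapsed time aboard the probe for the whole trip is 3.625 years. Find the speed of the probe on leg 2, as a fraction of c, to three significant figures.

β = 0.843

Leg 1: γ = 8.269; τ_1 = 18.15/8.269 = 2.195 years.
Leg 2: speed unknown; τ_2 = 2.658/γ_2.
Total proper time: 2.195 + τ_2 = 3.625, so τ_2 = 3.625 − 2.195 = 1.430 years.
γ_2 = 2.658/1.430 = 1.859; β = √(1 − 1/γ²) = √0.7105.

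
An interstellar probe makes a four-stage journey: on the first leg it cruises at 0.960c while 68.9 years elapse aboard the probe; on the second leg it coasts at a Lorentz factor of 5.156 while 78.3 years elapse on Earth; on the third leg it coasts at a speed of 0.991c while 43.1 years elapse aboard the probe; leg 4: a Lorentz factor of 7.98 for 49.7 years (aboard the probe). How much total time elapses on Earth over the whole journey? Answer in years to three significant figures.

Leg 1: γ = 1/√(1 − 0.960²) = 25/7 ≈ 3.571; Δt_1 = 3.571 × 68.9 = 246.1 years.
Leg 2: 78.3 years is already measured on Earth.
Leg 3: γ = 1/√(1 − 0.991²) = 1/√0.01792 = 7.470; Δt_3 = 7.470 × 43.1 = 322.0 years.
Leg 4: γ = 7.98; Δt_4 = 7.980 × 49.7 = 396.6 years.
Total: 246.1 + 78.30 + 322.0 + 396.6 years.

Δt = 1040 years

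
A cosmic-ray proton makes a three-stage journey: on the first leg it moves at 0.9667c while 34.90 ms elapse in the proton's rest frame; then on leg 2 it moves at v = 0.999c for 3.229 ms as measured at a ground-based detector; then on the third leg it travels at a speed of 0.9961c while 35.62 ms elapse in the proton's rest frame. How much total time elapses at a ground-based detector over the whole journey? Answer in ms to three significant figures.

Δt = 543 ms

Leg 1: γ = 1/√(1 − 0.9667²) = 1/√0.06549 = 3.908; Δt_1 = 3.908 × 34.90 = 136.4 ms.
Leg 2: 3.229 ms is already measured at a ground-based detector.
Leg 3: γ = 1/√(1 − 0.9961²) = 1/√0.007785 = 11.33; Δt_3 = 11.33 × 35.62 = 403.7 ms.
Total: 136.4 + 3.229 + 403.7 ms.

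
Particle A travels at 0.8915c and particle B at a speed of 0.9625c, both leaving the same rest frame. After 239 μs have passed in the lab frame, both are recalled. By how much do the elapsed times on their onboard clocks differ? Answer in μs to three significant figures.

A: γ = 1/√(1 − 0.8915²) = 1/√0.2052 = 2.207; τ_A = 239/2.207 = 108.3 μs.
B: γ = 1/√(1 − 0.9625²) = 1/√0.07359 = 3.686; τ_B = 239/3.686 = 64.84 μs.

|τ_A − τ_B| = 43.4 μs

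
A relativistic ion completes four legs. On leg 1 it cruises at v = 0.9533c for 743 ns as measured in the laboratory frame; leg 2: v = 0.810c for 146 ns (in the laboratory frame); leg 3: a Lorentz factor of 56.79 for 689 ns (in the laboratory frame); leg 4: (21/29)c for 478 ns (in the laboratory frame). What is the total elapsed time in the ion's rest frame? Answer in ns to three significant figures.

τ = 652 ns

Leg 1: γ = 1/√(1 − 0.9533²) = 1/√0.09122 = 3.311; τ_1 = 743/3.311 = 224.4 ns.
Leg 2: γ = 1/√(1 − 0.810²) = 1/√0.3439 = 1.705; τ_2 = 146/1.705 = 85.62 ns.
Leg 3: γ = 56.79; τ_3 = 689/56.79 = 12.13 ns.
Leg 4: γ = 1/√(1 − (21/29)²) = 29/20 = 1.450; τ_4 = 478/1.450 = 329.7 ns.
Total: 224.4 + 85.62 + 12.13 + 329.7 ns.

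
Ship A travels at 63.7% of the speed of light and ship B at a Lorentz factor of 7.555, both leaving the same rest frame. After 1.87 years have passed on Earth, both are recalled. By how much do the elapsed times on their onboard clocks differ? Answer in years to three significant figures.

A: β = 0.637; γ = 1/√(1 − 0.637²) = 1/√0.5942 = 1.297; τ_A = 1.87/1.297 = 1.442 years.
B: γ = 7.555; τ_B = 1.87/7.555 = 0.2475 years.

|τ_A − τ_B| = 1.19 years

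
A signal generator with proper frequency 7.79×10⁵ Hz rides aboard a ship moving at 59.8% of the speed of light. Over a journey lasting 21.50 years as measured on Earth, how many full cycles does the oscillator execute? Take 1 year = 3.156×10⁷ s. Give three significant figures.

β = 0.598; γ = 1/√(1 − 0.598²) = 1/√0.6424 = 1.248
The oscillator's own cycle count is N = f × τ where τ is the proper time on the ship. τ = Δt/γ = 21.50/1.248 = 17.23 years = 5.438×10⁸ s.
N = 7.79×10⁵ × 5.438×10⁸ = 4.237×10¹⁴.

N = 4.24×10¹⁴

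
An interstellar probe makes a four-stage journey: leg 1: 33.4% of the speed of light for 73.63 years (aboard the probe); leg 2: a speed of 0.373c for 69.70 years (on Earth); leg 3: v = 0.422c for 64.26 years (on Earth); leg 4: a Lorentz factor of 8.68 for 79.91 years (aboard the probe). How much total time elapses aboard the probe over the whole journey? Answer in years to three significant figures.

τ = 276 years

Leg 1: 73.63 years is already measured aboard the probe.
Leg 2: γ = 1/√(1 − 0.373²) = 1/√0.8609 = 1.078; τ_2 = 69.70/1.078 = 64.67 years.
Leg 3: γ = 1/√(1 − 0.422²) = 1/√0.8219 = 1.103; τ_3 = 64.26/1.103 = 58.26 years.
Leg 4: 79.91 years is already measured aboard the probe.
Total: 73.63 + 64.67 + 58.26 + 79.91 years.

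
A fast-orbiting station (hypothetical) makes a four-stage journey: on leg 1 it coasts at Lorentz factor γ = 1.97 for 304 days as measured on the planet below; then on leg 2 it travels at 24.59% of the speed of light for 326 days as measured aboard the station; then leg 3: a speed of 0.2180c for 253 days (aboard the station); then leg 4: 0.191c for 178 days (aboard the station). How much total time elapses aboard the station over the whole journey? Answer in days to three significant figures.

Leg 1: γ = 1.97; τ_1 = 304/1.970 = 154.3 days.
Leg 2: 326 days is already measured aboard the station.
Leg 3: 253 days is already measured aboard the station.
Leg 4: 178 days is already measured aboard the station.
Total: 154.3 + 326.0 + 253.0 + 178.0 days.

τ = 911 days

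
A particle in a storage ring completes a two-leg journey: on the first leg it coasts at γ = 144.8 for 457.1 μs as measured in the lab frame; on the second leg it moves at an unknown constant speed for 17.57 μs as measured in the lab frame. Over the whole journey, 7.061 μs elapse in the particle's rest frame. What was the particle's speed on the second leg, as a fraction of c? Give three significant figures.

β = 0.975

Leg 1: γ = 144.8; τ_1 = 457.1/144.8 = 3.157 μs.
Leg 2: speed unknown; τ_2 = 17.57/γ_2.
Total proper time: 3.157 + τ_2 = 7.061, so τ_2 = 7.061 − 3.157 = 3.904 μs.
γ_2 = 17.57/3.904 = 4.500; β = √(1 − 1/γ²) = √0.9506.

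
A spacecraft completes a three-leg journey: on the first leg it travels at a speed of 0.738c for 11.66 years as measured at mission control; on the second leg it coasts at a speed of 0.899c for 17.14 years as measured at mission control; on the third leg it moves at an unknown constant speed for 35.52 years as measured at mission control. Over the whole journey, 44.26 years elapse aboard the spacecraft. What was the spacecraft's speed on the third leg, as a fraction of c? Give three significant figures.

β = 0.582

Leg 1: γ = 1/√(1 − 0.738²) = 1/√0.4554 = 1.482; τ_1 = 11.66/1.482 = 7.868 years.
Leg 2: γ = 1/√(1 − 0.899²) = 1/√0.1918 = 2.283; τ_2 = 17.14/2.283 = 7.506 years.
Leg 3: speed unknown; τ_3 = 35.52/γ_3.
Total proper time: 7.868 + 7.506 + τ_3 = 44.26, so τ_3 = 44.26 − 15.37 = 28.89 years.
γ_3 = 35.52/28.89 = 1.230; β = √(1 − 1/γ²) = √0.3387.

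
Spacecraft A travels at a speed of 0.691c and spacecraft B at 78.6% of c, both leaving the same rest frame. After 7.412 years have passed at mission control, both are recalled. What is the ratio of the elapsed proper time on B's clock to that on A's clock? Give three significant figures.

A: γ = 1/√(1 − 0.691²) = 1/√0.5225 = 1.383. B: β = 0.786; γ = 1/√(1 − 0.786²) = 1/√0.3822 = 1.618.
τ_A/τ_B = γ_B/γ_A = 1.618/1.383 = 1.169, so τ_B/τ_A = 0.8553.

τ_B/τ_A = 0.855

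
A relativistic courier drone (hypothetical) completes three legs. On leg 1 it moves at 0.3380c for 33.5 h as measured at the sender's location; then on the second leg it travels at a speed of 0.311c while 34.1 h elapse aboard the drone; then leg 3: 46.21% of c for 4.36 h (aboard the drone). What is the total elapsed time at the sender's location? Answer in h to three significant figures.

Leg 1: 33.5 h is already measured at the sender's location.
Leg 2: γ = 1/√(1 − 0.311²) = 1/√0.9033 = 1.052; Δt_2 = 1.052 × 34.1 = 35.88 h.
Leg 3: β = 0.4621; γ = 1/√(1 − 0.4621²) = 1/√0.7865 = 1.128; Δt_3 = 1.128 × 4.36 = 4.916 h.
Total: 33.50 + 35.88 + 4.916 h.

Δt = 74.3 h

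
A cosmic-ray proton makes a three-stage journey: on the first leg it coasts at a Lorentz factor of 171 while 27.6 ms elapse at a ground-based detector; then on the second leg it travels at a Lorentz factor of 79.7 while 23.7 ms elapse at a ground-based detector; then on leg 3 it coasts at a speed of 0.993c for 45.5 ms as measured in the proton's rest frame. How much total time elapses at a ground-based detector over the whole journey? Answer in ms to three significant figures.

Δt = 437 ms

Leg 1: 27.6 ms is already measured at a ground-based detector.
Leg 2: 23.7 ms is already measured at a ground-based detector.
Leg 3: γ = 1/√(1 − 0.993²) = 1/√0.01395 = 8.466; Δt_3 = 8.466 × 45.5 = 385.2 ms.
Total: 27.60 + 23.70 + 385.2 ms.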